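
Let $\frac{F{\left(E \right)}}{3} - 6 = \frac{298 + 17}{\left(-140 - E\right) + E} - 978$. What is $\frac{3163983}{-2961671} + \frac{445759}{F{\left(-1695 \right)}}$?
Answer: $- \frac{5317756138409}{34624895661} \approx -153.58$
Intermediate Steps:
$F{\left(E \right)} = - \frac{11691}{4}$ ($F{\left(E \right)} = 18 + 3 \left(\frac{298 + 17}{\left(-140 - E\right) + E} - 978\right) = 18 + 3 \left(\frac{315}{-140} - 978\right) = 18 + 3 \left(315 \left(- \frac{1}{140}\right) - 978\right) = 18 + 3 \left(- \frac{9}{4} - 978\right) = 18 + 3 \left(- \frac{3921}{4}\right) = 18 - \frac{11763}{4} = - \frac{11691}{4}$)
$\frac{3163983}{-2961671} + \frac{445759}{F{\left(-1695 \right)}} = \frac{3163983}{-2961671} + \frac{445759}{- \frac{11691}{4}} = 3163983 \left(- \frac{1}{2961671}\right) + 445759 \left(- \frac{4}{11691}\right) = - \frac{3163983}{2961671} - \frac{1783036}{11691} = - \frac{5317756138409}{34624895661}$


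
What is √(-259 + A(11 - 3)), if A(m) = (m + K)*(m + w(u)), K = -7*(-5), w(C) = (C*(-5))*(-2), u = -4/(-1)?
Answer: 19*√5 ≈ 42.485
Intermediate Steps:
u = 4 (u = -4*(-1) = 4)
w(C) = 10*C (w(C) = -5*C*(-2) = 10*C)
K = 35
A(m) = (35 + m)*(40 + m) (A(m) = (m + 35)*(m + 10*4) = (35 + m)*(m + 40) = (35 + m)*(40 + m))
√(-259 + A(11 - 3)) = √(-259 + (1400 + (11 - 3)² + 75*(11 - 3))) = √(-259 + (1400 + 8² + 75*8)) = √(-259 + (1400 + 64 + 600)) = √(-259 + 2064) = √1805 = 19*√5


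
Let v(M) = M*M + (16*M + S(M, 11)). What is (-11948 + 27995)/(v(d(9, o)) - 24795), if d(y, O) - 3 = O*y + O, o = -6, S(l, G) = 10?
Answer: -16047/22448 ≈ -0.71485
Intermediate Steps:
d(y, O) = 3 + O + O*y (d(y, O) = 3 + (O*y + O) = 3 + (O + O*y) = 3 + O + O*y)
v(M) = 10 + M**2 + 16*M (v(M) = M*M + (16*M + 10) = M**2 + (10 + 16*M) = 10 + M**2 + 16*M)
(-11948 + 27995)/(v(d(9, o)) - 24795) = (-11948 + 27995)/((10 + (3 - 6 - 6*9)**2 + 16*(3 - 6 - 6*9)) - 24795) = 16047/((10 + (3 - 6 - 54)**2 + 16*(3 - 6 - 54)) - 24795) = 16047/((10 + (-57)**2 + 16*(-57)) - 24795) = 16047/((10 + 3249 - 912) - 24795) = 16047/(2347 - 24795) = 16047/(-22448) = 16047*(-1/22448) = -16047/22448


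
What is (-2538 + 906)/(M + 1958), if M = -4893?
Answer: 1632/2935 ≈ 0.55605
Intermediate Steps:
(-2538 + 906)/(M + 1958) = (-2538 + 906)/(-4893 + 1958) = -1632/(-2935) = -1632*(-1/2935) = 1632/2935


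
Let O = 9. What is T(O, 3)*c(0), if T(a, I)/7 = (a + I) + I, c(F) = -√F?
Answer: 0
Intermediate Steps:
T(a, I) = 7*a + 14*I (T(a, I) = 7*((a + I) + I) = 7*((I + a) + I) = 7*(a + 2*I) = 7*a + 14*I)
T(O, 3)*c(0) = (7*9 + 14*3)*(-√0) = (63 + 42)*(-1*0) = 105*0 = 0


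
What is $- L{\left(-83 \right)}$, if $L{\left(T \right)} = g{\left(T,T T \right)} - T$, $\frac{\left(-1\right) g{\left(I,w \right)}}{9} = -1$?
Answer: $-92$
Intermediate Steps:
$g{\left(I,w \right)} = 9$ ($g{\left(I,w \right)} = \left(-9\right) \left(-1\right) = 9$)
$L{\left(T \right)} = 9 - T$
$- L{\left(-83 \right)} = - (9 - -83) = - (9 + 83) = \left(-1\right) 92 = -92$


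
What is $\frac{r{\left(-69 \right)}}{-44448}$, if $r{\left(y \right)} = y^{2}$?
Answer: $- \frac{1587}{14816} \approx -0.10711$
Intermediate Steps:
$\frac{r{\left(-69 \right)}}{-44448} = \frac{\left(-69\right)^{2}}{-44448} = 4761 \left(- \frac{1}{44448}\right) = - \frac{1587}{14816}$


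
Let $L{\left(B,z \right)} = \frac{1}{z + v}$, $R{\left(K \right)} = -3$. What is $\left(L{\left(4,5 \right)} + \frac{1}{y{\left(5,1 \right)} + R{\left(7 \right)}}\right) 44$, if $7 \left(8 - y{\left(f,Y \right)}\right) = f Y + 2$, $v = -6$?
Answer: $-33$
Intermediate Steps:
$y{\left(f,Y \right)} = \frac{54}{7} - \frac{Y f}{7}$ ($y{\left(f,Y \right)} = 8 - \frac{f Y + 2}{7} = 8 - \frac{Y f + 2}{7} = 8 - \frac{2 + Y f}{7} = 8 - \left(\frac{2}{7} + \frac{Y f}{7}\right) = \frac{54}{7} - \frac{Y f}{7}$)
$L{\left(B,z \right)} = \frac{1}{-6 + z}$ ($L{\left(B,z \right)} = \frac{1}{z - 6} = \frac{1}{-6 + z}$)
$\left(L{\left(4,5 \right)} + \frac{1}{y{\left(5,1 \right)} + R{\left(7 \right)}}\right) 44 = \left(\frac{1}{-6 + 5} + \frac{1}{\left(\frac{54}{7} - \frac{1}{7} \cdot 5\right) - 3}\right) 44 = \left(\frac{1}{-1} + \frac{1}{\left(\frac{54}{7} - \frac{5}{7}\right) - 3}\right) 44 = \left(-1 + \frac{1}{7 - 3}\right) 44 = \left(-1 + \frac{1}{4}\right) 44 = \left(- \frac{3}{4}\right) 44 = -33$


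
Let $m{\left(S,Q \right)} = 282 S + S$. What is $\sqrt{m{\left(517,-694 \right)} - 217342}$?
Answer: $i \sqrt{71031} \approx 266.52 i$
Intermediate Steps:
$m{\left(S,Q \right)} = 283 S$
$\sqrt{m{\left(517,-694 \right)} - 217342} = \sqrt{283 \cdot 517 - 217342} = \sqrt{146311 - 217342} = \sqrt{-71031} = i \sqrt{71031}$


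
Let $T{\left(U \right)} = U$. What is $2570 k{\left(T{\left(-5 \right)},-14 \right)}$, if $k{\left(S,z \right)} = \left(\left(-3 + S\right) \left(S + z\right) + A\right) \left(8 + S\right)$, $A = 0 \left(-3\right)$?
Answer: $1171920$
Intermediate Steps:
$A = 0$
$k{\left(S,z \right)} = \left(-3 + S\right) \left(8 + S\right) \left(S + z\right)$ ($k{\left(S,z \right)} = \left(\left(-3 + S\right) \left(S + z\right) + 0\right) \left(8 + S\right) = \left(-3 + S\right) \left(S + z\right) \left(8 + S\right) = \left(-3 + S\right) \left(8 + S\right) \left(S + z\right)$)
$2570 k{\left(T{\left(-5 \right)},-14 \right)} = 2570 \left(\left(-5\right)^{3} - -120 - -336 + 5 \left(-5\right)^{2} - 14 \left(-5\right)^{2} + 5 \left(-5\right) \left(-14\right)\right) = 2570 \left(-125 + 120 + 336 + 5 \cdot 25 - 350 + 350\right) = 2570 \left(-125 + 120 + 336 + 125 - 350 + 350\right) = 2570 \cdot 456 = 1171920$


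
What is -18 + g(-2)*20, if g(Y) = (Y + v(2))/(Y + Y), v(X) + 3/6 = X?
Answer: -31/2 ≈ -15.500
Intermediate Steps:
v(X) = -1/2 + X
g(Y) = (3/2 + Y)/(2*Y) (g(Y) = (Y + (-1/2 + 2))/(Y + Y) = (Y + 3/2)/((2*Y)) = (3/2 + Y)*(1/(2*Y)) = (3/2 + Y)/(2*Y))
-18 + g(-2)*20 = -18 + ((1/4)*(3 + 2*(-2))/(-2))*20 = -18 + ((1/4)*(-1/2)*(3 - 4))*20 = -18 + ((1/4)*(-1/2)*(-1))*20 = -18 + (1/8)*20 = -18 + 5/2 = -31/2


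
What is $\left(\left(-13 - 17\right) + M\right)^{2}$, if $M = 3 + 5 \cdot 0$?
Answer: $729$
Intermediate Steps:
$M = 3$ ($M = 3 + 0 = 3$)
$\left(\left(-13 - 17\right) + M\right)^{2} = \left(\left(-13 - 17\right) + 3\right)^{2} = \left(-30 + 3\right)^{2} = \left(-27\right)^{2} = 729$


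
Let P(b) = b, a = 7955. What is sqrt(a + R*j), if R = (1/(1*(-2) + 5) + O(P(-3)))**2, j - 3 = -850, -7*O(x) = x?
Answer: sqrt(3291323)/21 ≈ 86.391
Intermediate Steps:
O(x) = -x/7
j = -847 (j = 3 - 850 = -847)
R = 256/441 (R = (1/(1*(-2) + 5) - 1/7*(-3))**2 = (1/(-2 + 5) + 3/7)**2 = (1/3 + 3/7)**2 = (16/21)**2 = 256/441 ≈ 0.58050)
sqrt(a + R*j) = sqrt(7955 + (256/441)*(-847)) = sqrt(7955 - 30976/63) = sqrt(470189/63) = sqrt(3291323)/21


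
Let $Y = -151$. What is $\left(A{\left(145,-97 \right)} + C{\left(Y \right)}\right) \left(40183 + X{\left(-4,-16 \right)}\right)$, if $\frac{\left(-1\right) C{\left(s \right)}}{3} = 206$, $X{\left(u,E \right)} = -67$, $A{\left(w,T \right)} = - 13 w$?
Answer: $-100410348$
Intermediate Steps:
$C{\left(s \right)} = -618$ ($C{\left(s \right)} = \left(-3\right) 206 = -618$)
$\left(A{\left(145,-97 \right)} + C{\left(Y \right)}\right) \left(40183 + X{\left(-4,-16 \right)}\right) = \left(\left(-13\right) 145 - 618\right) \left(40183 - 67\right) = \left(-1885 - 618\right) 40116 = \left(-2503\right) 40116 = -100410348$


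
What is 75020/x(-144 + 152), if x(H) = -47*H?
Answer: -18755/94 ≈ -199.52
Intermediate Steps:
75020/x(-144 + 152) = 75020/((-47*(-144 + 152))) = 75020/((-47*8)) = 75020/(-376) = 75020*(-1/376) = -18755/94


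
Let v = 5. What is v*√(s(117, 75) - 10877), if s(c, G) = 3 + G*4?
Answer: 5*I*√10574 ≈ 514.15*I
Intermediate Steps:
s(c, G) = 3 + 4*G
v*√(s(117, 75) - 10877) = 5*√((3 + 4*75) - 10877) = 5*√((3 + 300) - 10877) = 5*√(303 - 10877) = 5*√(-10574) = 5*(I*√10574) = 5*I*√10574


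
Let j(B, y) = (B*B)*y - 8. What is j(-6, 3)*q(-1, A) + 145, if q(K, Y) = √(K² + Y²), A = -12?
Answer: 145 + 100*√145 ≈ 1349.2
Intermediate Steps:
j(B, y) = -8 + y*B² (j(B, y) = B²*y - 8 = y*B² - 8 = -8 + y*B²)
j(-6, 3)*q(-1, A) + 145 = (-8 + 3*(-6)²)*√((-1)² + (-12)²) + 145 = (-8 + 3*36)*√(1 + 144) + 145 = (-8 + 108)*√145 + 145 = 100*√145 + 145 = 145 + 100*√145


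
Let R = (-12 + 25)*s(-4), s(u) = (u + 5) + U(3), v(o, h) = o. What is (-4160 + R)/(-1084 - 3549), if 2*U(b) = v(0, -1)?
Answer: 4147/4633 ≈ 0.89510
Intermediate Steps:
U(b) = 0 (U(b) = (1/2)*0 = 0)
s(u) = 5 + u (s(u) = (u + 5) + 0 = (5 + u) + 0 = 5 + u)
R = 13 (R = (-12 + 25)*(5 - 4) = 13*1 = 13)
(-4160 + R)/(-1084 - 3549) = (-4160 + 13)/(-1084 - 3549) = -4147/(-4633) = -4147*(-1/4633) = 4147/4633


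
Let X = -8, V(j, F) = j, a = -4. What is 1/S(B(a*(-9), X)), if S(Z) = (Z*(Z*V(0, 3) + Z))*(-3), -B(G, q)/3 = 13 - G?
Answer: -1/14283 ≈ -7.0013e-5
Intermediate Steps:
B(G, q) = -39 + 3*G (B(G, q) = -3*(13 - G) = -39 + 3*G)
S(Z) = -3*Z² (S(Z) = (Z*(Z*0 + Z))*(-3) = (Z*(0 + Z))*(-3) = (Z*Z)*(-3) = Z²*(-3) = -3*Z²)
1/S(B(a*(-9), X)) = 1/(-3*(-39 + 3*(-4*(-9)))²) = 1/(-3*(-39 + 3*36)²) = 1/(-3*(-39 + 108)²) = 1/(-3*69²) = 1/(-3*4761) = 1/(-14283) = -1/14283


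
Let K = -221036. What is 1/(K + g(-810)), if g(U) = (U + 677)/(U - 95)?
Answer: -905/200037447 ≈ -4.5242e-6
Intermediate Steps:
g(U) = (677 + U)/(-95 + U)
1/(K + g(-810)) = 1/(-221036 + (677 - 810)/(-95 - 810)) = 1/(-221036 - 133/(-905)) = 1/(-221036 - 1/905*(-133)) = 1/(-221036 + 133/905) = 1/(-200037447/905) = -905/200037447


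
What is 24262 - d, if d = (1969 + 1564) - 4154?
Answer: 24883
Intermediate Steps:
d = -621 (d = 3533 - 4154 = -621)
24262 - d = 24262 - 1*(-621) = 24262 + 621 = 24883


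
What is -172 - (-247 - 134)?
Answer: 209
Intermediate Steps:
-172 - (-247 - 134) = -172 - 1*(-381) = -172 + 381 = 209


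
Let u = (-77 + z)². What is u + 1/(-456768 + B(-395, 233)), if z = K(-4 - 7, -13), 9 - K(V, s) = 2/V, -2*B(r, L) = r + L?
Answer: 23104874761/5023557 ≈ 4599.3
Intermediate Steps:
B(r, L) = -L/2 - r/2 (B(r, L) = -(r + L)/2 = -(L + r)/2 = -L/2 - r/2)
K(V, s) = 9 - 2/V
z = 101/11 (z = 9 - 2/(-4 - 7) = 9 - 2/(-11) = 9 - 2*(-1/11) = 9 + 2/11 = 101/11 ≈ 9.1818)
u = 556516/121 (u = (-77 + 101/11)² = (-746/11)² = 556516/121 ≈ 4599.3)
u + 1/(-456768 + B(-395, 233)) = 556516/121 + 1/(-456768 + (-½*233 - ½*(-395))) = 556516/121 + 1/(-456768 + (-233/2 + 395/2)) = 556516/121 + 1/(-456768 + 81) = 556516/121 + 1/(-456687) = 556516/121 - 1/456687 = 23104874761/5023557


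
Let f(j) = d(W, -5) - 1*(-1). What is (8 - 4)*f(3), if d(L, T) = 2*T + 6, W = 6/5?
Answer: -12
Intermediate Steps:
W = 6/5 (W = 6*(⅕) = 6/5 ≈ 1.2000)
d(L, T) = 6 + 2*T
f(j) = -3 (f(j) = (6 + 2*(-5)) - 1*(-1) = (6 - 10) + 1 = -4 + 1 = -3)
(8 - 4)*f(3) = (8 - 4)*(-3) = 4*(-3) = -12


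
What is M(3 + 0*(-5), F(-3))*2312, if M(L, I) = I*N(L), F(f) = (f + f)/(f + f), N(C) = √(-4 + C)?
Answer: 2312*I ≈ 2312.0*I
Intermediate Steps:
F(f) = 1 (F(f) = (2*f)/((2*f)) = (2*f)*(1/(2*f)) = 1)
M(L, I) = I*√(-4 + L)
M(3 + 0*(-5), F(-3))*2312 = (1*√(-4 + (3 + 0*(-5))))*2312 = (1*√(-4 + (3 + 0)))*2312 = (1*√(-4 + 3))*2312 = (1*√(-1))*2312 = (1*I)*2312 = I*2312 = 2312*I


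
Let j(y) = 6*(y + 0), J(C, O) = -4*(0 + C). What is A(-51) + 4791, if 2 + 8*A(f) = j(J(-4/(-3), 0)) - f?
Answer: 38345/8 ≈ 4793.1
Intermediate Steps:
J(C, O) = -4*C
j(y) = 6*y
A(f) = -17/4 - f/8 (A(f) = -¼ + (6*(-(-16)/(-3)) - f)/8 = -¼ + (6*(-(-16)*(-1)/3) - f)/8 = -¼ + (6*(-4*4/3) - f)/8 = -¼ + (6*(-16/3) - f)/8 = -¼ + (-32 - f)/8 = -¼ + (-4 - f/8) = -17/4 - f/8)
A(-51) + 4791 = (-17/4 - ⅛*(-51)) + 4791 = (-17/4 + 51/8) + 4791 = 17/8 + 4791 = 38345/8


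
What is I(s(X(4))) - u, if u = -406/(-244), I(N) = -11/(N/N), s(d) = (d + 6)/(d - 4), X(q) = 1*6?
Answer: -1545/122 ≈ -12.664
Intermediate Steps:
X(q) = 6
s(d) = (6 + d)/(-4 + d)
I(N) = -11 (I(N) = -11/1 = -11*1 = -11)
u = 203/122 (u = -406*(-1/244) = 203/122 ≈ 1.6639)
I(s(X(4))) - u = -11 - 1*203/122 = -11 - 203/122 = -1545/122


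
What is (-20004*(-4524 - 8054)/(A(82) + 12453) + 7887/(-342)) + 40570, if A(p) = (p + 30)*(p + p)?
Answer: 171149055739/3513594 ≈ 48711.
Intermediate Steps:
A(p) = 2*p*(30 + p) (A(p) = (30 + p)*(2*p) = 2*p*(30 + p))
(-20004*(-4524 - 8054)/(A(82) + 12453) + 7887/(-342)) + 40570 = (-20004*(-4524 - 8054)/(2*82*(30 + 82) + 12453) + 7887/(-342)) + 40570 = (-20004*(-12578/(2*82*112 + 12453)) + 7887*(-1/342)) + 40570 = (-20004*(-12578/(18368 + 12453)) - 2629/114) + 40570 = (-20004/(30821*(-1/12578)) - 2629/114) + 40570 = (-20004/(-30821/12578) - 2629/114) + 40570 = (-20004*(-12578/30821) - 2629/114) + 40570 = (251610312/30821 - 2629/114) + 40570 = 28602547159/3513594 + 40570 = 171149055739/3513594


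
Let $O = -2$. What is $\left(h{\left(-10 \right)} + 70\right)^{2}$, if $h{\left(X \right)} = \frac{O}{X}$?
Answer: $\frac{123201}{25} \approx 4928.0$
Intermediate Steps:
$h{\left(X \right)} = - \frac{2}{X}$
$\left(h{\left(-10 \right)} + 70\right)^{2} = \left(- \frac{2}{-10} + 70\right)^{2} = \left(\left(-2\right) \left(- \frac{1}{10}\right) + 70\right)^{2} = \left(\frac{1}{5} + 70\right)^{2} = \left(\frac{351}{5}\right)^{2} = \frac{123201}{25}$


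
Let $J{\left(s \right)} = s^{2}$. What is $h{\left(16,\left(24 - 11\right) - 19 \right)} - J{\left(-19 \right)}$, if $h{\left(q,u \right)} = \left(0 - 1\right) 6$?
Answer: $-367$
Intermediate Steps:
$h{\left(q,u \right)} = -6$ ($h{\left(q,u \right)} = \left(-1\right) 6 = -6$)
$h{\left(16,\left(24 - 11\right) - 19 \right)} - J{\left(-19 \right)} = -6 - \left(-19\right)^{2} = -6 - 361 = -367$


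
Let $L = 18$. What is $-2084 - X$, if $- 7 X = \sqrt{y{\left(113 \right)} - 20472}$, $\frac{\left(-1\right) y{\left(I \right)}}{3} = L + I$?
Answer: $-2084 + \frac{i \sqrt{20865}}{7} \approx -2084.0 + 20.635 i$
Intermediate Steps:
$y{\left(I \right)} = -54 - 3 I$ ($y{\left(I \right)} = - 3 \left(18 + I\right) = -54 - 3 I$)
$X = - \frac{i \sqrt{20865}}{7}$ ($X = - \frac{\sqrt{\left(-54 - 339\right) - 20472}}{7} = - \frac{\sqrt{-393 - 20472}}{7} = - \frac{\sqrt{-20865}}{7} = - \frac{i \sqrt{20865}}{7} \approx - 20.635 i$)
$-2084 - X = -2084 - - \frac{i \sqrt{20865}}{7} = -2084 + \frac{i \sqrt{20865}}{7}$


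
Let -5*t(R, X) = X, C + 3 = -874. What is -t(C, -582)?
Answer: -582/5 ≈ -116.40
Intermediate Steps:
C = -877 (C = -3 - 874 = -877)
t(R, X) = -X/5
-t(C, -582) = -(-1)*(-582)/5 = -1*582/5 = -582/5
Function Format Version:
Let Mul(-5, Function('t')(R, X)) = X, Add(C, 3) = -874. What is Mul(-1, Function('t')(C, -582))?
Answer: Rational(-582, 5) ≈ -116.40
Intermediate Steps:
C = -877 (C = Add(-3, -874) = -877)
Function('t')(R, X) = Mul(Rational(-1, 5), X)
Mul(-1, Function('t')(C, -582)) = Mul(-1, Mul(Rational(-1, 5), -582)) = Mul(-1, Rational(582, 5)) = Rational(-582, 5)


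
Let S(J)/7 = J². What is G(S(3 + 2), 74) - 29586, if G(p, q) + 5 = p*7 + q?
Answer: -28292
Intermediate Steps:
S(J) = 7*J²
G(p, q) = -5 + q + 7*p (G(p, q) = -5 + (p*7 + q) = -5 + (7*p + q) = -5 + (q + 7*p) = -5 + q + 7*p)
G(S(3 + 2), 74) - 29586 = (-5 + 74 + 7*(7*(3 + 2)²)) - 29586 = (-5 + 74 + 7*(7*5²)) - 29586 = (-5 + 74 + 7*(7*25)) - 29586 = (-5 + 74 + 7*175) - 29586 = (-5 + 74 + 1225) - 29586 = 1294 - 29586 = -28292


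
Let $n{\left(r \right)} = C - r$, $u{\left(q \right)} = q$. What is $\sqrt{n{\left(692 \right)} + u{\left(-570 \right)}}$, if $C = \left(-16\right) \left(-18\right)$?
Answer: $i \sqrt{974} \approx 31.209 i$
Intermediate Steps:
$C = 288$
$n{\left(r \right)} = 288 - r$
$\sqrt{n{\left(692 \right)} + u{\left(-570 \right)}} = \sqrt{\left(288 - 692\right) - 570} = \sqrt{-404 - 570} = \sqrt{-974} = i \sqrt{974}$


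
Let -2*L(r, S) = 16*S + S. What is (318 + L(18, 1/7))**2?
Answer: 19669225/196 ≈ 1.0035e+5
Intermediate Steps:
L(r, S) = -17*S/2 (L(r, S) = -(16*S + S)/2 = -17*S/2)
(318 + L(18, 1/7))**2 = (318 - 17/2/7)**2 = (318 - 17/2*1/7)**2 = (318 - 17/14)**2 = (4435/14)**2 = 19669225/196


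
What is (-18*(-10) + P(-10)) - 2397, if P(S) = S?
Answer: -2227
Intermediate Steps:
(-18*(-10) + P(-10)) - 2397 = (-18*(-10) - 10) - 2397 = (180 - 10) - 2397 = 170 - 2397 = -2227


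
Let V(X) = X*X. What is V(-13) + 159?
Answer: 328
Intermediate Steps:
V(X) = X**2
V(-13) + 159 = (-13)**2 + 159 = 169 + 159 = 328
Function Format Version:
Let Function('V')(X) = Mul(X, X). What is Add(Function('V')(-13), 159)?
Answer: 328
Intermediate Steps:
Function('V')(X) = Pow(X, 2)
Add(Function('V')(-13), 159) = Add(Pow(-13, 2), 159) = Add(169, 159) = 328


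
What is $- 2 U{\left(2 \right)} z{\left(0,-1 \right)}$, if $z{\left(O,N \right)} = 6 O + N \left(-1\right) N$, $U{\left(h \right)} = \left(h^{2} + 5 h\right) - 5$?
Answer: $18$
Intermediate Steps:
$U{\left(h \right)} = -5 + h^{2} + 5 h$
$z{\left(O,N \right)} = - N^{2} + 6 O$ ($z{\left(O,N \right)} = 6 O + - N N = 6 O - N^{2} = - N^{2} + 6 O$)
$- 2 U{\left(2 \right)} z{\left(0,-1 \right)} = - 2 \left(-5 + 2^{2} + 5 \cdot 2\right) \left(- \left(-1\right)^{2} + 6 \cdot 0\right) = - 2 \left(-5 + 4 + 10\right) \left(\left(-1\right) 1 + 0\right) = \left(-2\right) 9 \left(-1 + 0\right) = \left(-18\right) \left(-1\right) = 18$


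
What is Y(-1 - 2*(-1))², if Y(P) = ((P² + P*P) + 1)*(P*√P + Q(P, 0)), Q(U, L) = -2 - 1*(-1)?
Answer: 0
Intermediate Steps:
Q(U, L) = -1 (Q(U, L) = -2 + 1 = -1)
Y(P) = (1 + 2*P²)*(-1 + P^(3/2)) (Y(P) = ((P² + P*P) + 1)*(P*√P - 1) = ((P² + P²) + 1)*(P^(3/2) - 1) = (2*P² + 1)*(-1 + P^(3/2)) = (1 + 2*P²)*(-1 + P^(3/2)))
Y(-1 - 2*(-1))² = (-1 + (-1 - 2*(-1))^(3/2) - 2*(-1 - 2*(-1))² + 2*(-1 - 2*(-1))^(7/2))² = (-1 + (-1 + 2)^(3/2) - 2*(-1 + 2)² + 2*(-1 + 2)^(7/2))² = (-1 + 1^(3/2) - 2*1² + 2*1^(7/2))² = (-1 + 1 - 2*1 + 2*1)² = (-1 + 1 - 2 + 2)² = 0² = 0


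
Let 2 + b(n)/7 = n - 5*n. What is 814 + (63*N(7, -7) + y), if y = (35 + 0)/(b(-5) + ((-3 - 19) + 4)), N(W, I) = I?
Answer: 40319/108 ≈ 373.32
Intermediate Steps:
b(n) = -14 - 28*n (b(n) = -14 + 7*(n - 5*n) = -14 + 7*(-4*n) = -14 - 28*n)
y = 35/108 (y = (35 + 0)/((-14 - 28*(-5)) + ((-3 - 19) + 4)) = 35/((-14 + 140) + (-22 + 4)) = 35/(126 - 18) = 35/108 ≈ 0.32407)
814 + (63*N(7, -7) + y) = 814 + (63*(-7) + 35/108) = 814 + (-441 + 35/108) = 814 - 47593/108 = 40319/108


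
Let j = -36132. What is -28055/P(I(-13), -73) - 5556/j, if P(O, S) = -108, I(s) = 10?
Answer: 84523609/325188 ≈ 259.92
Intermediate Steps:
-28055/P(I(-13), -73) - 5556/j = -28055/(-108) - 5556/(-36132) = -28055*(-1/108) - 5556*(-1/36132) = 28055/108 + 463/3011 = 84523609/325188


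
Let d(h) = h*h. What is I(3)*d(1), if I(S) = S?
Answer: 3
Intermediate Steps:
d(h) = h²
I(3)*d(1) = 3*1² = 3*1 = 3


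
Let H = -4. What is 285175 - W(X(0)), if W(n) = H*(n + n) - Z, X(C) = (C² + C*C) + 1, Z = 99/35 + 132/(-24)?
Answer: 19962623/70 ≈ 2.8518e+5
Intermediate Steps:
Z = -187/70 (Z = 99*(1/35) + 132*(-1/24) = 99/35 - 11/2 = -187/70 ≈ -2.6714)
X(C) = 1 + 2*C² (X(C) = (C² + C²) + 1 = 2*C² + 1 = 1 + 2*C²)
W(n) = 187/70 - 8*n (W(n) = -4*(n + n) - 1*(-187/70) = -8*n + 187/70 = 187/70 - 8*n)
285175 - W(X(0)) = 285175 - (187/70 - 8*(1 + 2*0²)) = 285175 - (187/70 - 8*(1 + 2*0)) = 285175 - (187/70 - 8*(1 + 0)) = 285175 - (187/70 - 8*1) = 285175 - (187/70 - 8) = 285175 - 1*(-373/70) = 285175 + 373/70 = 19962623/70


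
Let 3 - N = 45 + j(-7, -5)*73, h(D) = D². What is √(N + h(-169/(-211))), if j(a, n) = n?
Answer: 2*√3602211/211 ≈ 17.990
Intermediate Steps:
N = 323 (N = 3 - (45 - 5*73) = 3 - (45 - 365) = 3 - 1*(-320) = 3 + 320 = 323)
√(N + h(-169/(-211))) = √(323 + (-169/(-211))²) = √(323 + (-169*(-1/211))²) = √(323 + (169/211)²) = √(323 + 28561/44521) = √(14408844/44521) = 2*√3602211/211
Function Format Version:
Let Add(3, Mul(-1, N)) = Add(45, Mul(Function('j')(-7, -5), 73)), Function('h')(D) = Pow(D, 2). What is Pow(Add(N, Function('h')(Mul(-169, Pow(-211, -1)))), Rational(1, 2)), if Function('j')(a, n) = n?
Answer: Mul(Rational(2, 211), Pow(3602211, Rational(1, 2))) ≈ 17.990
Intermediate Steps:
N = 323 (N = Add(3, Mul(-1, Add(45, Mul(-5, 73)))) = Add(3, Mul(-1, Add(45, -365))) = Add(3, Mul(-1, -320)) = Add(3, 320) = 323)
Pow(Add(N, Function('h')(Mul(-169, Pow(-211, -1)))), Rational(1, 2)) = Pow(Add(323, Pow(Mul(-169, Pow(-211, -1)), 2)), Rational(1, 2)) = Pow(Add(323, Pow(Mul(-169, Rational(-1, 211)), 2)), Rational(1, 2)) = Pow(Add(323, Pow(Rational(169, 211), 2)), Rational(1, 2)) = Pow(Add(323, Rational(28561, 44521)), Rational(1, 2)) = Pow(Rational(14408844, 44521), Rational(1, 2)) = Mul(Rational(2, 211), Pow(3602211, Rational(1, 2)))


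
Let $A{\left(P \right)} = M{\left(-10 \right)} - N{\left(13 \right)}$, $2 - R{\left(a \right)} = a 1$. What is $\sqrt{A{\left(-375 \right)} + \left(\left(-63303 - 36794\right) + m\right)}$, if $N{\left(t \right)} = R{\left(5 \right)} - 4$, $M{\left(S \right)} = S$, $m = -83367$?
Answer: $i \sqrt{183467} \approx 428.33 i$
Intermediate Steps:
$R{\left(a \right)} = 2 - a$ ($R{\left(a \right)} = 2 - a 1 = 2 - a$)
$N{\left(t \right)} = -7$ ($N{\left(t \right)} = \left(2 - 5\right) - 4 = -3 - 4 = -7$)
$A{\left(P \right)} = -3$ ($A{\left(P \right)} = -10 - -7 = -10 + 7 = -3$)
$\sqrt{A{\left(-375 \right)} + \left(\left(-63303 - 36794\right) + m\right)} = \sqrt{-3 - 183464} = \sqrt{-183467} = i \sqrt{183467}$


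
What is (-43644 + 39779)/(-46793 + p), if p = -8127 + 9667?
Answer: 3865/45253 ≈ 0.085409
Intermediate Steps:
p = 1540
(-43644 + 39779)/(-46793 + p) = (-43644 + 39779)/(-46793 + 1540) = -3865/(-45253) = -3865*(-1/45253) = 3865/45253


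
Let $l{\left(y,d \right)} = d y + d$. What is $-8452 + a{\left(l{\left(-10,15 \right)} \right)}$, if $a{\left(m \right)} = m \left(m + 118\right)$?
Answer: $-6157$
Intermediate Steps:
$l{\left(y,d \right)} = d + d y$
$a{\left(m \right)} = m \left(118 + m\right)$
$-8452 + a{\left(l{\left(-10,15 \right)} \right)} = -8452 + 15 \left(1 - 10\right) \left(118 + 15 \left(1 - 10\right)\right) = -8452 + 15 \left(-9\right) \left(118 + 15 \left(-9\right)\right) = -8452 - 135 \left(118 - 135\right) = -8452 - -2295 = -8452 + 2295 = -6157$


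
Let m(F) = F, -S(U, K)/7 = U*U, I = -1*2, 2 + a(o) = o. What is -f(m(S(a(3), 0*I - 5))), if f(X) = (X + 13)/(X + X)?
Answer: 3/7 ≈ 0.42857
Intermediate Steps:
a(o) = -2 + o
I = -2
S(U, K) = -7*U² (S(U, K) = -7*U*U = -7*U²)
f(X) = (13 + X)/(2*X) (f(X) = (13 + X)/((2*X)) = (13 + X)*(1/(2*X)) = (13 + X)/(2*X))
-f(m(S(a(3), 0*I - 5))) = -(13 - 7*(-2 + 3)²)/(2*((-7*(-2 + 3)²))) = -(13 - 7*1²)/(2*((-7*1²))) = -(13 - 7*1)/(2*((-7*1))) = -(13 - 7)/(2*(-7)) = -(-1)*6/(2*7) = -1*(-3/7) = 3/7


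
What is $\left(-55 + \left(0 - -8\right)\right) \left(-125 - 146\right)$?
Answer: $12737$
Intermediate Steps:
$\left(-55 + \left(0 - -8\right)\right) \left(-125 - 146\right) = \left(-55 + \left(0 + 8\right)\right) \left(-271\right) = \left(-55 + 8\right) \left(-271\right) = \left(-47\right) \left(-271\right) = 12737$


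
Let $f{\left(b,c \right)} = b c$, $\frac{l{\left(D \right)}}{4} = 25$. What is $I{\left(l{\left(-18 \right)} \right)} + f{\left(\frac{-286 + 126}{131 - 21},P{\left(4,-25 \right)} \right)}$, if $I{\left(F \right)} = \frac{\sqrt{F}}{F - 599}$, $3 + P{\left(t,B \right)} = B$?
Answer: $\frac{223442}{5489} \approx 40.707$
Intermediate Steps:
$P{\left(t,B \right)} = -3 + B$
$l{\left(D \right)} = 100$ ($l{\left(D \right)} = 4 \cdot 25 = 100$)
$I{\left(F \right)} = \frac{\sqrt{F}}{-599 + F}$
$I{\left(l{\left(-18 \right)} \right)} + f{\left(\frac{-286 + 126}{131 - 21},P{\left(4,-25 \right)} \right)} = \frac{\sqrt{100}}{-599 + 100} + \frac{-286 + 126}{131 - 21} \left(-3 - 25\right) = \frac{10}{-499} + - \frac{160}{110} \left(-28\right) = 10 \left(- \frac{1}{499}\right) + \left(-160\right) \frac{1}{110} \left(-28\right) = - \frac{10}{499} - - \frac{448}{11} = - \frac{10}{499} + \frac{448}{11} = \frac{223442}{5489}$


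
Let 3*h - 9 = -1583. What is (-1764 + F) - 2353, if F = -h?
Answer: -10777/3 ≈ -3592.3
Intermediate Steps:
h = -1574/3 (h = 3 + (⅓)*(-1583) = 3 - 1583/3 = -1574/3 ≈ -524.67)
F = 1574/3 (F = -1*(-1574/3) = 1574/3 ≈ 524.67)
(-1764 + F) - 2353 = (-1764 + 1574/3) - 2353 = -3718/3 - 2353 = -10777/3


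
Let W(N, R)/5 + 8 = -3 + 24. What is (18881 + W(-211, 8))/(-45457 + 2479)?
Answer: -9473/21489 ≈ -0.44083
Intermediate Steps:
W(N, R) = 65 (W(N, R) = -40 + 5*(-3 + 24) = -40 + 5*21 = -40 + 105 = 65)
(18881 + W(-211, 8))/(-45457 + 2479) = (18881 + 65)/(-45457 + 2479) = 18946/(-42978) = 18946*(-1/42978) = -9473/21489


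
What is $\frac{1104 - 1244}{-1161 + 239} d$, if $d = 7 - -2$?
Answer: $\frac{630}{461} \approx 1.3666$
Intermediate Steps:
$d = 9$ ($d = 7 + 2 = 9$)
$\frac{1104 - 1244}{-1161 + 239} d = \frac{1104 - 1244}{-1161 + 239} \cdot 9 = - \frac{140}{-922} \cdot 9 = \left(-140\right) \left(- \frac{1}{922}\right) 9 = \frac{70}{461} \cdot 9 = \frac{630}{461}$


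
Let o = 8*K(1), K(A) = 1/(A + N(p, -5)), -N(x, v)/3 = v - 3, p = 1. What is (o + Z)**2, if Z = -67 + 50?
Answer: 173889/625 ≈ 278.22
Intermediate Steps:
N(x, v) = 9 - 3*v (N(x, v) = -3*(v - 3) = -3*(-3 + v) = 9 - 3*v)
K(A) = 1/(24 + A) (K(A) = 1/(A + (9 - 3*(-5))) = 1/(A + (9 + 15)) = 1/(A + 24) = 1/(24 + A))
Z = -17
o = 8/25 (o = 8/(24 + 1) = 8/25 ≈ 0.32000)
(o + Z)**2 = (8/25 - 17)**2 = (-417/25)**2 = 173889/625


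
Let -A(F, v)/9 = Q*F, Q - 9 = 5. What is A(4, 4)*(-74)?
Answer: 37296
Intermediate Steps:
Q = 14 (Q = 9 + 5 = 14)
A(F, v) = -126*F
A(4, 4)*(-74) = -126*4*(-74) = -504*(-74) = 37296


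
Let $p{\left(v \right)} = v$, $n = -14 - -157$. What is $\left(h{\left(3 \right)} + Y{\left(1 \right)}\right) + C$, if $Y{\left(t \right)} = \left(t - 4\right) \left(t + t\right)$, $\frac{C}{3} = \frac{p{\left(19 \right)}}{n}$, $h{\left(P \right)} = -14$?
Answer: $- \frac{2803}{143} \approx -19.601$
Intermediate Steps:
$n = 143$ ($n = -14 + 157 = 143$)
$C = \frac{57}{143}$ ($C = 3 \cdot \frac{19}{143} = \frac{57}{143} \approx 0.3986$)
$Y{\left(t \right)} = 2 t \left(-4 + t\right)$ ($Y{\left(t \right)} = \left(-4 + t\right) 2 t = 2 t \left(-4 + t\right)$)
$\left(h{\left(3 \right)} + Y{\left(1 \right)}\right) + C = \left(-14 + 2 \cdot 1 \left(-4 + 1\right)\right) + \frac{57}{143} = \left(-14 + 2 \cdot 1 \left(-3\right)\right) + \frac{57}{143} = \left(-14 - 6\right) + \frac{57}{143} = -20 + \frac{57}{143} = - \frac{2803}{143}$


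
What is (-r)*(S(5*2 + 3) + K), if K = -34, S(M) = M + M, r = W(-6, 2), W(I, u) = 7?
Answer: 56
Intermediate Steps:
r = 7
S(M) = 2*M
(-r)*(S(5*2 + 3) + K) = (-1*7)*(2*(5*2 + 3) - 34) = -7*(2*(10 + 3) - 34) = -7*(2*13 - 34) = -7*(26 - 34) = -7*(-8) = 56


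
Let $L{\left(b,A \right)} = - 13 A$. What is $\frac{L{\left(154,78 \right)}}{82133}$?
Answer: $- \frac{1014}{82133} \approx -0.012346$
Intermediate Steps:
$\frac{L{\left(154,78 \right)}}{82133} = \frac{\left(-13\right) 78}{82133} = \left(-1014\right) \frac{1}{82133} = - \frac{1014}{82133}$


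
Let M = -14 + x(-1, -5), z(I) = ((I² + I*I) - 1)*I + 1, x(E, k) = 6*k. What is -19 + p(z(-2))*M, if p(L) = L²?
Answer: -7455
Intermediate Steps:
z(I) = 1 + I*(-1 + 2*I²) (z(I) = ((I² + I²) - 1)*I + 1 = (2*I² - 1)*I + 1 = (-1 + 2*I²)*I + 1 = I*(-1 + 2*I²) + 1 = 1 + I*(-1 + 2*I²))
M = -44 (M = -14 + 6*(-5) = -14 - 30 = -44)
-19 + p(z(-2))*M = -19 + (1 - 1*(-2) + 2*(-2)³)²*(-44) = -19 + (1 + 2 + 2*(-8))²*(-44) = -19 + (1 + 2 - 16)²*(-44) = -19 + (-13)²*(-44) = -19 + 169*(-44) = -19 - 7436 = -7455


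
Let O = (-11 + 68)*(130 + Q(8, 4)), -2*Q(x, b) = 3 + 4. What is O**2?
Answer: 207965241/4 ≈ 5.1991e+7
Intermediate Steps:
Q(x, b) = -7/2 (Q(x, b) = -(3 + 4)/2 = -1/2*7 = -7/2)
O = 14421/2 (O = (-11 + 68)*(130 - 7/2) = 57*(253/2) = 14421/2 ≈ 7210.5)
O**2 = (14421/2)**2 = 207965241/4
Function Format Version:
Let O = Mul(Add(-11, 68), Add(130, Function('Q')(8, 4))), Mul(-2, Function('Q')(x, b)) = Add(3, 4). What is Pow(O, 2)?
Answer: Rational(207965241, 4) ≈ 5.1991e+7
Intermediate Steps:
Function('Q')(x, b) = Rational(-7, 2) (Function('Q')(x, b) = Mul(Rational(-1, 2), Add(3, 4)) = Mul(Rational(-1, 2), 7) = Rational(-7, 2))
O = Rational(14421, 2) (O = Mul(Add(-11, 68), Add(130, Rational(-7, 2))) = Mul(57, Rational(253, 2)) = Rational(14421, 2) ≈ 7210.5)
Pow(O, 2) = Pow(Rational(14421, 2), 2) = Rational(207965241, 4)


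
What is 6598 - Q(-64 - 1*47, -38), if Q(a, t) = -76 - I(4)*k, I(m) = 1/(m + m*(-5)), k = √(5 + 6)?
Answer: 6674 - √11/16 ≈ 6673.8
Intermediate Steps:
k = √11 ≈ 3.3166
I(m) = -1/(4*m) (I(m) = 1/(m - 5*m) = 1/(-4*m) = -1/(4*m))
Q(a, t) = -76 + √11/16 (Q(a, t) = -76 - (-¼/4)*√11 = -76 - (-¼*¼)*√11 = -76 - (-√11/16) = -76 - (-1)*√11/16 = -76 + √11/16)
6598 - Q(-64 - 1*47, -38) = 6598 - (-76 + √11/16) = 6598 + (76 - √11/16) = 6674 - √11/16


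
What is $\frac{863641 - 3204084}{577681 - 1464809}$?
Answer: $\frac{2340443}{887128} \approx 2.6382$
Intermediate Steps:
$\frac{863641 - 3204084}{577681 - 1464809} = - \frac{2340443}{-887128} = \left(-2340443\right) \left(- \frac{1}{887128}\right) = \frac{2340443}{887128}$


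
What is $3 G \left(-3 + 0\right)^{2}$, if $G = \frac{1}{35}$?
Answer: $\frac{27}{35} \approx 0.77143$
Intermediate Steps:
$G = \frac{1}{35} \approx 0.028571$
$3 G \left(-3 + 0\right)^{2} = 3 \cdot \frac{1}{35} \left(-3 + 0\right)^{2} = \frac{3 \left(-3\right)^{2}}{35} = \frac{3}{35} \cdot 9 = \frac{27}{35}$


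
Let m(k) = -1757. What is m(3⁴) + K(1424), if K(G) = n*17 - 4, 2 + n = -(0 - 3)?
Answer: -1744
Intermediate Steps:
n = 1 (n = -2 - (0 - 3) = -2 - 1*(-3) = -2 + 3 = 1)
K(G) = 13 (K(G) = 1*17 - 4 = 17 - 4 = 13)
m(3⁴) + K(1424) = -1757 + 13 = -1744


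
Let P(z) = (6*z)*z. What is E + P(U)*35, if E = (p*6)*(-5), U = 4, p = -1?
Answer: 3390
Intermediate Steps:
E = 30 (E = -1*6*(-5) = -6*(-5) = 30)
P(z) = 6*z**2
E + P(U)*35 = 30 + (6*4**2)*35 = 30 + (6*16)*35 = 30 + 96*35 = 30 + 3360 = 3390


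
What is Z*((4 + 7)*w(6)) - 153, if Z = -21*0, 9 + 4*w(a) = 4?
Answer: -153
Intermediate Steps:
w(a) = -5/4 (w(a) = -9/4 + (1/4)*4 = -9/4 + 1 = -5/4)
Z = 0
Z*((4 + 7)*w(6)) - 153 = 0*((4 + 7)*(-5/4)) - 153 = 0*(11*(-5/4)) - 153 = 0*(-55/4) - 153 = 0 - 153 = -153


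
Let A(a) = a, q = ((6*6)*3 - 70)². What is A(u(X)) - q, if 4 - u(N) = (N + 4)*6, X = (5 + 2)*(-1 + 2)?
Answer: -1506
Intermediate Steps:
X = 7 (X = 7*1 = 7)
u(N) = -20 - 6*N (u(N) = 4 - (N + 4)*6 = 4 - (4 + N)*6 = 4 - (24 + 6*N) = 4 + (-24 - 6*N) = -20 - 6*N)
q = 1444 (q = (36*3 - 70)² = (108 - 70)² = 38² = 1444)
A(u(X)) - q = (-20 - 6*7) - 1*1444 = (-20 - 42) - 1444 = -62 - 1444 = -1506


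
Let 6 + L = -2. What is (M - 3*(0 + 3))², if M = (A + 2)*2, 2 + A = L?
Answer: 625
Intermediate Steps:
L = -8 (L = -6 - 2 = -8)
A = -10 (A = -2 - 8 = -10)
M = -16 (M = (-10 + 2)*2 = -8*2 = -16)
(M - 3*(0 + 3))² = (-16 - 3*(0 + 3))² = (-16 - 3*3)² = (-16 - 9)² = (-25)² = 625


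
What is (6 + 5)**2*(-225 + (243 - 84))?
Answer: -7986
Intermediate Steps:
(6 + 5)**2*(-225 + (243 - 84)) = 11**2*(-225 + 159) = 121*(-66) = -7986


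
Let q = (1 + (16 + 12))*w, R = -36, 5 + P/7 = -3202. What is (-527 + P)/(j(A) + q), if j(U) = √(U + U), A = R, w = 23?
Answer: -15324992/444961 + 137856*I*√2/444961 ≈ -34.441 + 0.43815*I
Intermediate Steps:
P = -22449 (P = -35 + 7*(-3202) = -35 - 22414 = -22449)
A = -36
j(U) = √2*√U (j(U) = √(2*U) = √2*√U)
q = 667 (q = (1 + (16 + 12))*23 = (1 + 28)*23 = 29*23 = 667)
(-527 + P)/(j(A) + q) = (-527 - 22449)/(√2*√(-36) + 667) = -22976/(√2*(6*I) + 667) = -22976/(6*I*√2 + 667) = -22976/(667 + 6*I*√2)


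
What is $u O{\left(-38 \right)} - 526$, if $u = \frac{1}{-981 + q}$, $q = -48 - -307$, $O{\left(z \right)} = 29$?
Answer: $- \frac{379801}{722} \approx -526.04$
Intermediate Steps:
$q = 259$ ($q = -48 + 307 = 259$)
$u = - \frac{1}{722}$ ($u = \frac{1}{-981 + 259} = \frac{1}{-722} = - \frac{1}{722} \approx -0.001385$)
$u O{\left(-38 \right)} - 526 = \left(- \frac{1}{722}\right) 29 - 526 = - \frac{29}{722} - 526 = - \frac{379801}{722}$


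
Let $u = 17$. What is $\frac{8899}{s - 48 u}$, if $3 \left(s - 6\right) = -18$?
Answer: $- \frac{8899}{816} \approx -10.906$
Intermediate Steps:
$s = 0$ ($s = 6 + \frac{1}{3} \left(-18\right) = 6 - 6 = 0$)
$\frac{8899}{s - 48 u} = \frac{8899}{0 - 816} = \frac{8899}{-816} = 8899 \left(- \frac{1}{816}\right) = - \frac{8899}{816}$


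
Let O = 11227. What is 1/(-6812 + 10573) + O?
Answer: 42224748/3761 ≈ 11227.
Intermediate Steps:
1/(-6812 + 10573) + O = 1/(-6812 + 10573) + 11227 = 1/3761 + 11227 = 42224748/3761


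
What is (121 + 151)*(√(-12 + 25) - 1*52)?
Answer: -14144 + 272*√13 ≈ -13163.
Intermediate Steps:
(121 + 151)*(√(-12 + 25) - 1*52) = 272*(√13 - 52) = 272*(-52 + √13) = -14144 + 272*√13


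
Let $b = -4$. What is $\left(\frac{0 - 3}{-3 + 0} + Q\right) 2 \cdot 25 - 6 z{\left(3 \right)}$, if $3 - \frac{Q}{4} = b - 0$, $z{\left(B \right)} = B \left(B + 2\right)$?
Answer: $1360$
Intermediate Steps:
$z{\left(B \right)} = B \left(2 + B\right)$
$Q = 28$ ($Q = 12 - 4 \left(-4 - 0\right) = 12 - 4 \left(-4 + 0\right) = 12 - -16 = 12 + 16 = 28$)
$\left(\frac{0 - 3}{-3 + 0} + Q\right) 2 \cdot 25 - 6 z{\left(3 \right)} = \left(\frac{0 - 3}{-3 + 0} + 28\right) 2 \cdot 25 - 6 \cdot 3 \left(2 + 3\right) = \left(- \frac{3}{-3} + 28\right) 2 \cdot 25 - 6 \cdot 3 \cdot 5 = \left(\left(-3\right) \left(- \frac{1}{3}\right) + 28\right) 2 \cdot 25 - 90 = \left(1 + 28\right) 2 \cdot 25 - 90 = 29 \cdot 2 \cdot 25 - 90 = 58 \cdot 25 - 90 = 1450 - 90 = 1360$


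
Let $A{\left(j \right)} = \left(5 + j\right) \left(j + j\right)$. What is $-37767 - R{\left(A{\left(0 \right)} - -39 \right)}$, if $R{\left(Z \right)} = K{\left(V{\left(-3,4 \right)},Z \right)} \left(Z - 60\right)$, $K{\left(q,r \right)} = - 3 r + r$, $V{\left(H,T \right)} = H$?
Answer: $-39405$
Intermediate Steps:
$A{\left(j \right)} = 2 j \left(5 + j\right)$ ($A{\left(j \right)} = \left(5 + j\right) 2 j = 2 j \left(5 + j\right)$)
$K{\left(q,r \right)} = - 2 r$
$R{\left(Z \right)} = - 2 Z \left(-60 + Z\right)$ ($R{\left(Z \right)} = - 2 Z \left(Z - 60\right) = - 2 Z \left(-60 + Z\right)$)
$-37767 - R{\left(A{\left(0 \right)} - -39 \right)} = -37767 - 2 \left(2 \cdot 0 \left(5 + 0\right) - -39\right) \left(60 - \left(2 \cdot 0 \left(5 + 0\right) - -39\right)\right) = -37767 - 2 \left(2 \cdot 0 \cdot 5 + 39\right) \left(60 - \left(2 \cdot 0 \cdot 5 + 39\right)\right) = -37767 - 2 \left(0 + 39\right) \left(60 - \left(0 + 39\right)\right) = -37767 - 2 \cdot 39 \left(60 - 39\right) = -37767 - 2 \cdot 39 \cdot 21 = -37767 - 1638 = -39405$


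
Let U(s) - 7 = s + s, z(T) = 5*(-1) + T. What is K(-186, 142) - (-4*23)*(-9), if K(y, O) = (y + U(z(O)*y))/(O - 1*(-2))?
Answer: -170375/144 ≈ -1183.2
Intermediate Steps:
z(T) = -5 + T
U(s) = 7 + 2*s (U(s) = 7 + (s + s) = 7 + 2*s)
K(y, O) = (7 + y + 2*y*(-5 + O))/(2 + O) (K(y, O) = (y + (7 + 2*((-5 + O)*y)))/(O - 1*(-2)) = (y + (7 + 2*(y*(-5 + O))))/(O + 2) = (y + (7 + 2*y*(-5 + O)))/(2 + O) = (7 + y + 2*y*(-5 + O))/(2 + O))
K(-186, 142) - (-4*23)*(-9) = (7 - 186 + 2*(-186)*(-5 + 142))/(2 + 142) - (-4*23)*(-9) = (7 - 186 + 2*(-186)*137)/144 - (-92)*(-9) = (7 - 186 - 50964)/144 - 1*828 = (1/144)*(-51143) - 828 = -51143/144 - 828 = -170375/144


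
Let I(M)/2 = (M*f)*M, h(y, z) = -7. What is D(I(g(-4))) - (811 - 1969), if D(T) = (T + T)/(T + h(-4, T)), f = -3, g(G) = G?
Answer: 119466/103 ≈ 1159.9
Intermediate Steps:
I(M) = -6*M² (I(M) = 2*((M*(-3))*M) = 2*((-3*M)*M) = 2*(-3*M²) = -6*M²)
D(T) = 2*T/(-7 + T) (D(T) = (T + T)/(T - 7) = (2*T)/(-7 + T) = 2*T/(-7 + T))
D(I(g(-4))) - (811 - 1969) = 2*(-6*(-4)²)/(-7 - 6*(-4)²) - (811 - 1969) = 2*(-6*16)/(-7 - 6*16) - 1*(-1158) = 2*(-96)/(-7 - 96) + 1158 = 2*(-96)/(-103) + 1158 = 2*(-96)*(-1/103) + 1158 = 192/103 + 1158 = 119466/103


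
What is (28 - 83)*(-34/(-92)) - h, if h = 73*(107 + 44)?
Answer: -507993/46 ≈ -11043.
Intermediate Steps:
h = 11023 (h = 73*151 = 11023)
(28 - 83)*(-34/(-92)) - h = (28 - 83)*(-34/(-92)) - 1*11023 = -(-1870)*(-1)/92 - 11023 = -55*17/46 - 11023 = -935/46 - 11023 = -507993/46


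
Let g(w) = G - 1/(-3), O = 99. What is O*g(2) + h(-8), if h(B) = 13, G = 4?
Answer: 442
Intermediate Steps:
g(w) = 13/3 (g(w) = 4 - 1/(-3) = 4 - 1*(-⅓) = 4 + ⅓ = 13/3)
O*g(2) + h(-8) = 99*(13/3) + 13 = 429 + 13 = 442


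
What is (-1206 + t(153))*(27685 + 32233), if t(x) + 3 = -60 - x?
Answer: -85203396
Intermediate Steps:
t(x) = -63 - x (t(x) = -3 + (-60 - x) = -63 - x)
(-1206 + t(153))*(27685 + 32233) = (-1206 + (-63 - 1*153))*(27685 + 32233) = (-1206 + (-63 - 153))*59918 = (-1206 - 216)*59918 = -1422*59918 = -85203396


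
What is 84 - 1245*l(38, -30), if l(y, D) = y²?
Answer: -1797696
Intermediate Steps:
84 - 1245*l(38, -30) = 84 - 1245*38² = 84 - 1245*1444 = 84 - 1797780 = -1797696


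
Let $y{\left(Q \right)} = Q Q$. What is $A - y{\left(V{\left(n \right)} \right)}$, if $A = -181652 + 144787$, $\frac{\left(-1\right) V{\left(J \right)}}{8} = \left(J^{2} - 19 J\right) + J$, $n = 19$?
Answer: $-59969$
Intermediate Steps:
$V{\left(J \right)} = - 8 J^{2} + 144 J$ ($V{\left(J \right)} = - 8 \left(\left(J^{2} - 19 J\right) + J\right) = - 8 \left(J^{2} - 18 J\right) = - 8 J^{2} + 144 J$)
$y{\left(Q \right)} = Q^{2}$
$A = -36865$
$A - y{\left(V{\left(n \right)} \right)} = -36865 - \left(8 \cdot 19 \left(18 - 19\right)\right)^{2} = -36865 - \left(8 \cdot 19 \left(-1\right)\right)^{2} = -36865 - \left(-152\right)^{2} = -36865 - 23104 = -59969$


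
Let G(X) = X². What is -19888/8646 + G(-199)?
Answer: 15562289/393 ≈ 39599.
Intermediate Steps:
-19888/8646 + G(-199) = -19888/8646 + (-199)² = -19888*1/8646 + 39601 = -904/393 + 39601 = 15562289/393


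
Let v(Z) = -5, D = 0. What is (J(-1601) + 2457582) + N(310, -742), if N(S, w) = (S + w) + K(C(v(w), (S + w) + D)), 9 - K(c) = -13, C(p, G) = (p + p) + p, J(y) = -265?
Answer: 2456907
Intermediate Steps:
C(p, G) = 3*p (C(p, G) = 2*p + p = 3*p)
K(c) = 22 (K(c) = 9 - 1*(-13) = 9 + 13 = 22)
N(S, w) = 22 + S + w (N(S, w) = (S + w) + 22 = 22 + S + w)
(J(-1601) + 2457582) + N(310, -742) = (-265 + 2457582) + (22 + 310 - 742) = 2457317 - 410 = 2456907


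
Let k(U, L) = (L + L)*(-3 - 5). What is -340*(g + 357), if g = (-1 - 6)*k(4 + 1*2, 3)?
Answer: -235620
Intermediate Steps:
k(U, L) = -16*L (k(U, L) = (2*L)*(-8) = -16*L)
g = 336 (g = (-1 - 6)*(-16*3) = -7*(-48) = 336)
-340*(g + 357) = -340*(336 + 357) = -340*693 = -235620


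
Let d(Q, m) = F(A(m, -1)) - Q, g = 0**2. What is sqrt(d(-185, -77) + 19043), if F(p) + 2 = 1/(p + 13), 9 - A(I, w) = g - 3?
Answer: sqrt(480651)/5 ≈ 138.66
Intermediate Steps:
g = 0
A(I, w) = 12 (A(I, w) = 9 - (0 - 3) = 9 - 1*(-3) = 9 + 3 = 12)
F(p) = -2 + 1/(13 + p) (F(p) = -2 + 1/(p + 13) = -2 + 1/(13 + p))
d(Q, m) = -49/25 - Q (d(Q, m) = (-25 - 2*12)/(13 + 12) - Q = (-25 - 24)/25 - Q = (1/25)*(-49) - Q = -49/25 - Q)
sqrt(d(-185, -77) + 19043) = sqrt((-49/25 - 1*(-185)) + 19043) = sqrt((-49/25 + 185) + 19043) = sqrt(4576/25 + 19043) = sqrt(480651/25) = sqrt(480651)/5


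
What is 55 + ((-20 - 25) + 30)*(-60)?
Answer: 955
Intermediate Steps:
55 + ((-20 - 25) + 30)*(-60) = 55 + (-45 + 30)*(-60) = 55 - 15*(-60) = 55 + 900 = 955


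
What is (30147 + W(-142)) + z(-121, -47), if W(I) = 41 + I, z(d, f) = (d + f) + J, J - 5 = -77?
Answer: 29806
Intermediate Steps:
J = -72 (J = 5 - 77 = -72)
z(d, f) = -72 + d + f (z(d, f) = (d + f) - 72 = -72 + d + f)
(30147 + W(-142)) + z(-121, -47) = (30147 + (41 - 142)) + (-72 - 121 - 47) = (30147 - 101) - 240 = 30046 - 240 = 29806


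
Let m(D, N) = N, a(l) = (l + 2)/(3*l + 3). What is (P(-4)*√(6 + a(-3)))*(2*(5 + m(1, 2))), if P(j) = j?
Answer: -28*√222/3 ≈ -139.06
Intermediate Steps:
a(l) = (2 + l)/(3 + 3*l)
(P(-4)*√(6 + a(-3)))*(2*(5 + m(1, 2))) = (-4*√(6 + (2 - 3)/(3*(1 - 3))))*(2*(5 + 2)) = (-4*√(6 + (⅓)*(-1)/(-2)))*(2*7) = -4*√(6 + (⅓)*(-½)*(-1))*14 = -4*√(6 + ⅙)*14 = -2*√222/3*14 = -28*√222/3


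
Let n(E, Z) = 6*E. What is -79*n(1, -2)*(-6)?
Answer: 2844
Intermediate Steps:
-79*n(1, -2)*(-6) = -79*6*1*(-6) = -474*(-6) = -79*(-36) = 2844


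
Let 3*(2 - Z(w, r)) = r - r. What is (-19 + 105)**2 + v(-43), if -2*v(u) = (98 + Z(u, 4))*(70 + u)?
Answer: 6046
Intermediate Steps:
Z(w, r) = 2 (Z(w, r) = 2 - (r - r)/3 = 2 - 1/3*0 = 2 + 0 = 2)
v(u) = -3500 - 50*u (v(u) = -(98 + 2)*(70 + u)/2 = -50*(70 + u) = -(7000 + 100*u)/2 = -3500 - 50*u)
(-19 + 105)**2 + v(-43) = (-19 + 105)**2 + (-3500 - 50*(-43)) = 86**2 + (-3500 + 2150) = 7396 - 1350 = 6046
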